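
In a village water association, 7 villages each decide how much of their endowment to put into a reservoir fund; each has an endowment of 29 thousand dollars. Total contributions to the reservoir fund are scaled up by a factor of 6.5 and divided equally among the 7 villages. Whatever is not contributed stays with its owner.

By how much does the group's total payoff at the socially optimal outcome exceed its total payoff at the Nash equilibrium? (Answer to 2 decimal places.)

Each contributed unit returns 6.5/7 = 0.9286 to its contributor — below 1 — so contributing 0 is dominant for every player. At the Nash equilibrium everyone keeps their 29, and the group total is 7 × 29 = 203.
Each contributed unit returns 6.500 to the group as a whole (0.9286 to each of 7 players), which exceeds 1, so the social optimum is full contribution: group total = 6.500 × 203 = 1319.50.
Efficiency loss = 1319.50 − 203 = 1116.50.

1116.50 thousand dollars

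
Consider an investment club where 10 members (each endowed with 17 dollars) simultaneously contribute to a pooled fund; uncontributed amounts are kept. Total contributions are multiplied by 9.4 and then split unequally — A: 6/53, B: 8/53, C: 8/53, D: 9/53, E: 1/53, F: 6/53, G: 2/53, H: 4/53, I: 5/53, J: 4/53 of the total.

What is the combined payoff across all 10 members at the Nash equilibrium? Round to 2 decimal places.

884.00 dollars

Each unit j contributes comes back to j as 9.4 × (j's share), so j prefers to contribute only if that share exceeds 1/9.4 = 0.1064; otherwise keeping the unit dominates.
The shares above 0.1064 belong to A, B, C, D and F, contributing 17 each; the remaining 5 contribute 0. Total contributed: 85.
The pooled fund pays out 9.4 × 85 = 799.00 in total (split across the unequal shares, but the aggregate is all that matters for the group sum).
The 5 free-riders keep 17 each, adding 85. Group total = 85 + 799.00 = 884.00.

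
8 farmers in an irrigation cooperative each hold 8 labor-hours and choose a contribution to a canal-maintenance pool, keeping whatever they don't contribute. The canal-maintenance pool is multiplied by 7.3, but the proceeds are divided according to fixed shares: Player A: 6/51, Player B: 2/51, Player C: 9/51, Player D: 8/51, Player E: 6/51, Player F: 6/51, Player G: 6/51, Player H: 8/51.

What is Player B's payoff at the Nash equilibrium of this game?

14.87 labor-hours

Player j's private return per contributed unit is 7.3 × (j's share). Contributing is weakly dominant for j when that share is at least 1/7.3 = 0.1370, and contributing 0 is dominant otherwise.
Player C, Player D and Player H clear that bar, contributing 8 each; the remaining 5 contribute 0. Total contributed: 24.
Player B keeps 8 and receives 7.3 × 24 × 2/51 = 6.87 from the canal-maintenance pool, for a payoff of 14.87.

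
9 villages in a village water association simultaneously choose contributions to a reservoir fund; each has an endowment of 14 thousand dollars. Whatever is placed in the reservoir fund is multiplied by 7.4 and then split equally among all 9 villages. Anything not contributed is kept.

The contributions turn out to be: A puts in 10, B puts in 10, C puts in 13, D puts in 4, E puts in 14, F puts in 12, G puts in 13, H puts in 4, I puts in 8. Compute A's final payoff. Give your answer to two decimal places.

76.36 thousand dollars

Total contributed: 10 + 10 + 13 + 4 + 14 + 12 + 13 + 4 + 8 = 88.
Each receives 7.4 × 88 / 9 = 72.36 from the reservoir fund.
A keeps 14 − 10 = 4, so A's payoff is 4 + 72.36 = 76.36.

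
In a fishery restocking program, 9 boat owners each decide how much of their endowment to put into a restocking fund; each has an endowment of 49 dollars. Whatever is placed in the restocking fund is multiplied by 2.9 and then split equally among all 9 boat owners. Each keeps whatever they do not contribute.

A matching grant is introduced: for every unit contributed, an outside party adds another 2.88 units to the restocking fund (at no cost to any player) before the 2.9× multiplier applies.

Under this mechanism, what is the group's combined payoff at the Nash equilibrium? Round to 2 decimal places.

Under the mechanism each unit contributed yields 2.9 × 3.88 / 9 = 1.2502 back to its contributor per unit of net cost, which exceeds 1, making full contribution the dominant choice for everyone.
At the Nash equilibrium everyone contributes 49. Group total payoff = 2.9 × 3.88 × 441 = 4962.13.

4962.13 dollars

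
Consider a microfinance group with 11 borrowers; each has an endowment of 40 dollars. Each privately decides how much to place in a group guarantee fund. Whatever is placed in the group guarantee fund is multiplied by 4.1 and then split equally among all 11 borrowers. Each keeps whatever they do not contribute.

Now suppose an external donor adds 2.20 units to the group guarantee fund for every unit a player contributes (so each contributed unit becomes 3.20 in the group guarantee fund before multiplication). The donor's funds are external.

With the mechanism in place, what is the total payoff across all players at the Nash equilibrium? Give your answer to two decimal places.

5772.80 dollars

Under the mechanism each unit contributed yields 4.1 × 3.20 / 11 = 1.1927 back to its contributor per unit of net cost, which exceeds 1, making full contribution the dominant choice for everyone.
At the Nash equilibrium everyone contributes 40. Group total payoff = 4.1 × 3.20 × 440 = 5772.80.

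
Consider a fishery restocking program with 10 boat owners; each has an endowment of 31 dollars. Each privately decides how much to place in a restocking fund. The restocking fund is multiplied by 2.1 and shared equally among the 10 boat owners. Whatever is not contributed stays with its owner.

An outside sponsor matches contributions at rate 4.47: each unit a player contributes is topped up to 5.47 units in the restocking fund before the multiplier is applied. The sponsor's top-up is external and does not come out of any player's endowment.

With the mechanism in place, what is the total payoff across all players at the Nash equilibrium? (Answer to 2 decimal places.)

Under the mechanism each unit contributed yields 2.1 × 5.47 / 10 = 1.1487 back to its contributor per unit of net cost, which exceeds 1, making full contribution the dominant choice for everyone.
At the Nash equilibrium everyone contributes 31. Group total payoff = 2.1 × 5.47 × 310 = 3560.97.

3560.97 dollars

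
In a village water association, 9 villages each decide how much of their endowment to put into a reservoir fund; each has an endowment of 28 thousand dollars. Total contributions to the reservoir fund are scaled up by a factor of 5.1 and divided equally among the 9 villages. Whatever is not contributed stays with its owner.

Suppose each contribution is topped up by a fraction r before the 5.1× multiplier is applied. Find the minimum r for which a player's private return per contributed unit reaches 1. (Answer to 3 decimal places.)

0.765

With matching at rate r, one contributed unit becomes (1 + r) in the reservoir fund and returns 5.1 × (1 + r) / 9 to the contributor.
Setting this equal to 1: 1 + r = 9/5.1 = 1.7647.
So the minimum matching rate is r = 1.7647 − 1 = 0.765.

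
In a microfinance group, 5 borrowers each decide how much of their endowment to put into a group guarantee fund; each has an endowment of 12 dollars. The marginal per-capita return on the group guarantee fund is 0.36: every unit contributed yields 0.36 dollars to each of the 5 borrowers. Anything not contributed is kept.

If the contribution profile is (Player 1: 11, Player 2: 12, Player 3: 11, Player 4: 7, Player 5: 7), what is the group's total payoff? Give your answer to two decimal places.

98.40 dollars

Total contributed: 11 + 12 + 11 + 7 + 7 = 48; total kept: 5 × 12 − 48 = 12.
The group guarantee fund pays out 0.36 × 5 × 48 = 86.40 in aggregate.
Group total = 12 + 86.40 = 98.40.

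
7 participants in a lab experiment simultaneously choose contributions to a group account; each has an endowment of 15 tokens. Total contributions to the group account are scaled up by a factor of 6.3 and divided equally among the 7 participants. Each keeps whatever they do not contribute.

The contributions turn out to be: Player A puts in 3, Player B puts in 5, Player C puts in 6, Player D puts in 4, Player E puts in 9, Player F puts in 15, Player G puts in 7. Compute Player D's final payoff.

55.10 tokens

Total contributed: 3 + 5 + 6 + 4 + 9 + 15 + 7 = 49.
Each receives 6.3 × 49 / 7 = 44.10 from the group account.
Player D keeps 15 − 4 = 11, so Player D's payoff is 11 + 44.10 = 55.10.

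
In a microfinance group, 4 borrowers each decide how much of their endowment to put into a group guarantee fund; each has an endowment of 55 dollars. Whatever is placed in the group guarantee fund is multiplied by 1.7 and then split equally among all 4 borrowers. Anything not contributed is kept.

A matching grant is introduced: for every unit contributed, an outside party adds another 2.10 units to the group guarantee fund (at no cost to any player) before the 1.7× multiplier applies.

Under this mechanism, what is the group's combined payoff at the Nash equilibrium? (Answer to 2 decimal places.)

The effective private return per unit is now 1.7 × 3.10 / 4 = 1.3175 > 1, so every player's dominant strategy flips to full contribution.
So the Nash equilibrium is full contribution by all 4; the group earns 1.7 × 3.10 × 220 = 1159.40.

1159.40 dollars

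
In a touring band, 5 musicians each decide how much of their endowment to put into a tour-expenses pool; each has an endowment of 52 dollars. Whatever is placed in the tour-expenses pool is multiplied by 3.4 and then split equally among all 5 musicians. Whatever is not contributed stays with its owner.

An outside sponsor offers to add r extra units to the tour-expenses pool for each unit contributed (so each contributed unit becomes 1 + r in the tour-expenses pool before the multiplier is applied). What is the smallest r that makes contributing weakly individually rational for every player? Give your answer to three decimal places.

0.471

With matching at rate r, one contributed unit becomes (1 + r) in the tour-expenses pool and returns 3.4 × (1 + r) / 5 to the contributor.
Setting this equal to 1: 1 + r = 5/3.4 = 1.4706.
So the minimum matching rate is r = 1.4706 − 1 = 0.471.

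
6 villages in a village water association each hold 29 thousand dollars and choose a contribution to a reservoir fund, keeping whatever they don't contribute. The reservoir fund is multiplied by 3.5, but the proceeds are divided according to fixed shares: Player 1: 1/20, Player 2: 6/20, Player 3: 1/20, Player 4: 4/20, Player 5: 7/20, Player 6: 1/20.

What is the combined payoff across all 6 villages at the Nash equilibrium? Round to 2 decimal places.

Each unit j contributes comes back to j as 3.5 × (j's share), so j prefers to contribute only if that share exceeds 1/3.5 = 0.2857; otherwise keeping the unit dominates.
The shares above 0.2857 belong to Player 2 and Player 5, contributing 29 each; the remaining 4 contribute 0. Total contributed: 58.
The reservoir fund pays out 3.5 × 58 = 203.00 in total (split across the unequal shares, but the aggregate is all that matters for the group sum).
The 4 free-riders keep 29 each, adding 116. Group total = 116 + 203.00 = 319.00.

319.00 thousand dollars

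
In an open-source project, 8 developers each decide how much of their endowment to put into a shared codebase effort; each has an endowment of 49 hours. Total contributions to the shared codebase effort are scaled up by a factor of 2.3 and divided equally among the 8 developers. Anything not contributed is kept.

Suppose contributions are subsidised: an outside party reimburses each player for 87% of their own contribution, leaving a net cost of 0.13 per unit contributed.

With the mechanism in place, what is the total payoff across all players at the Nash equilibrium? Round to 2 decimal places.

1242.64 hours

With the mechanism, a contributed unit returns (2.3/8) / 0.13 = 2.2115 per unit of net cost to the contributor — now above 1 — so contributing fully is weakly dominant for every player.
So the Nash equilibrium is full contribution by all 8; the group earns 8 × (49 × 0.87 + 2.3 × 49) = 1242.64.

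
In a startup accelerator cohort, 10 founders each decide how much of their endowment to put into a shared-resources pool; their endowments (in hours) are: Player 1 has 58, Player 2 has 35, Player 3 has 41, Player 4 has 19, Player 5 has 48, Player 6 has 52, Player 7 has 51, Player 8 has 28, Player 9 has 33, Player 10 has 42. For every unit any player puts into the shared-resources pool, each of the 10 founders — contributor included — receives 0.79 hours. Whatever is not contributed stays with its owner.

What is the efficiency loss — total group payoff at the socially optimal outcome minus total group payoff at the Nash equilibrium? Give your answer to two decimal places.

2808.30 hours

The private return per contributed unit is 0.79 < 1 for everyone, so the Nash equilibrium is zero contribution and the group total is Σ E_j = 58 + 35 + 41 + 19 + 48 + 52 + 51 + 28 + 33 + 42 = 407.
Each contributed unit returns 7.900 to the group, so the social optimum is full contribution by everyone: group total = 7.900 × 407 = 3215.30.
Efficiency loss = (7.900 − 1) × 407 = 2808.30.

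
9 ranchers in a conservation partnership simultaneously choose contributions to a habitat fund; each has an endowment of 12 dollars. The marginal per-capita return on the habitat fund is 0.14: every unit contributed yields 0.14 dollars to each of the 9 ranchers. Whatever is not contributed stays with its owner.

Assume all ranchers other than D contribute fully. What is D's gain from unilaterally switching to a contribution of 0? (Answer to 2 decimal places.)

10.32 dollars

Switching from a contribution of 12 to 0 lets D keep an extra 12 dollars, but lowers the habitat fund by 12, which costs D their own share of that drop: 0.14 × 12 = 1.68.
Net gain = 12 − 1.68 = 10.32. The private return per contributed unit (0.14) is below 1, so free-riding is indeed the best response regardless of what the others do.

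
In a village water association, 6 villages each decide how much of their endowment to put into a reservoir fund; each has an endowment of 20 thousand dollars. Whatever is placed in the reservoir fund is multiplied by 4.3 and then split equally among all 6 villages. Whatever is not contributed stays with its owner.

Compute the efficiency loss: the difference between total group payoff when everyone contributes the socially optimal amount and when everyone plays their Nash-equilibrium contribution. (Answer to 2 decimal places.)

396.00 thousand dollars

Each contributed unit returns 4.3/6 = 0.7167 to its contributor — below 1 — so contributing 0 is dominant for every player. At the Nash equilibrium everyone keeps their 20, and the group total is 6 × 20 = 120.
Each contributed unit returns 4.300 to the group as a whole (0.7167 to each of 6 players), which exceeds 1, so the social optimum is full contribution: group total = 4.300 × 120 = 516.00.
Efficiency loss = 516.00 − 120 = 396.00.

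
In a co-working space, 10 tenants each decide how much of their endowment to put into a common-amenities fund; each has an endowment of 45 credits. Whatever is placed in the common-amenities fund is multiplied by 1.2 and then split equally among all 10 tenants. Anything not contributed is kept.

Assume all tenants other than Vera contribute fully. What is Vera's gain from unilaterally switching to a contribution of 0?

Switching from a contribution of 45 to 0 lets Vera keep an extra 45 credits, but lowers the common-amenities fund by 45, which costs Vera their own share of that drop: 1.2/10 × 45 = 5.40.
Net gain = 45 − 5.40 = 39.60. The private return per contributed unit (0.1200) is below 1, so free-riding is indeed the best response regardless of what the others do.

39.60 credits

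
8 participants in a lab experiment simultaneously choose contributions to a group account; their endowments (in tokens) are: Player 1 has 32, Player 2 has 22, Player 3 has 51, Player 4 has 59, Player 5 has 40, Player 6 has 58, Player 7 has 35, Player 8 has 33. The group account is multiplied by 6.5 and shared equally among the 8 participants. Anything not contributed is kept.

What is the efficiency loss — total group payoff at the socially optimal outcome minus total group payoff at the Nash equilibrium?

The private return per contributed unit is 6.5/8 = 0.8125 < 1 for every player regardless of endowment, so the Nash equilibrium is zero contribution and the group total is Σ E_j = 32 + 22 + 51 + 59 + 40 + 58 + 35 + 33 = 330.
Each contributed unit returns 6.500 to the group, so the social optimum is full contribution by everyone: group total = 6.500 × 330 = 2145.00.
Efficiency loss = (6.500 − 1) × 330 = 1815.00.

1815.00 tokens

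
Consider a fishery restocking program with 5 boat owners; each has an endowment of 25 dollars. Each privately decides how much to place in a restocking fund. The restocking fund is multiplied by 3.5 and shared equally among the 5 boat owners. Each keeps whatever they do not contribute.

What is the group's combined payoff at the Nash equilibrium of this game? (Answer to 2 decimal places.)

Each contributed unit returns 3.5/5 = 0.7000 to its contributor — below 1 — so contributing 0 is dominant for every player. At the Nash equilibrium everyone keeps their 25, and the group total is 5 × 25 = 125.

125.00 dollars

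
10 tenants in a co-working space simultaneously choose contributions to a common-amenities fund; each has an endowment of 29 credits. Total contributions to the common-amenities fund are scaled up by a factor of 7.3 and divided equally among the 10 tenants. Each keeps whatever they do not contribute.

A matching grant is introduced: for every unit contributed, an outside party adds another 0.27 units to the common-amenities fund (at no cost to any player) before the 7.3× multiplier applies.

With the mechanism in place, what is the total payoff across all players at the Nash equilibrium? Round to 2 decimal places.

290.00 credits

Even with the mechanism, each unit contributed returns only 7.3 × 1.27 / 10 = 0.9271 per unit of net cost, so contributing nothing is still dominant.
At the Nash equilibrium no one contributes; group total payoff = 10 × 29 = 290.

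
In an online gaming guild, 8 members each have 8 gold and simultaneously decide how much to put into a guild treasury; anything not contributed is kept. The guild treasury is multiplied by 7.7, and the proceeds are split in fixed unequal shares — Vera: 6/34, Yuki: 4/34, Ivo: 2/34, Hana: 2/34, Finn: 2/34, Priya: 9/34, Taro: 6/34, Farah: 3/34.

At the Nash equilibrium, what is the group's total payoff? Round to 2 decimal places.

224.80 gold

Each unit j contributes comes back to j as 7.7 × (j's share), so j prefers to contribute only if that share exceeds 1/7.7 = 0.1299; otherwise keeping the unit dominates.
Vera, Priya and Taro are above the threshold, contributing 8 each; the remaining 5 contribute 0. Total contributed: 24.
The guild treasury pays out 7.7 × 24 = 184.80 in total (split across the unequal shares, but the aggregate is all that matters for the group sum).
The 5 free-riders keep 8 each, adding 40. Group total = 40 + 184.80 = 224.80.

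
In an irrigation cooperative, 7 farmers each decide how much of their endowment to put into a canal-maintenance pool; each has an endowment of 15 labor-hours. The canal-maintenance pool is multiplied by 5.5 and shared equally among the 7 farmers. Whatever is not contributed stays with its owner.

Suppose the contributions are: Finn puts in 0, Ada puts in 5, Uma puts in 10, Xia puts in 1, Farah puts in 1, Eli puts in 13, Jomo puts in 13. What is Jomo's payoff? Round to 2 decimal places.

35.79 labor-hours

Total contributed: 0 + 5 + 10 + 1 + 1 + 13 + 13 = 43.
Each receives 5.5 × 43 / 7 = 33.79 from the canal-maintenance pool.
Jomo keeps 15 − 13 = 2, so Jomo's payoff is 2 + 33.79 = 35.79.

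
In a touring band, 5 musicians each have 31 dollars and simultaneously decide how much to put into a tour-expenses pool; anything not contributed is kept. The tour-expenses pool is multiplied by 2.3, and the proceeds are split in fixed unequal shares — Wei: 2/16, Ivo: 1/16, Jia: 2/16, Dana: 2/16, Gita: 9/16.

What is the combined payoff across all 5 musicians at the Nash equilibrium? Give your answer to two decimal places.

Player j's private return per contributed unit is 2.3 × (j's share). Contributing is weakly dominant for j when that share is at least 1/2.3 = 0.4348, and contributing 0 is dominant otherwise.
Gita alone (share 9/16) is above the threshold, contributing 31; the remaining 4 contribute 0. Total contributed: 31.
The tour-expenses pool pays out 2.3 × 31 = 71.30 in total (split across the unequal shares, but the aggregate is all that matters for the group sum).
The 4 free-riders keep 31 each, adding 124. Group total = 124 + 71.30 = 195.30.

195.30 dollars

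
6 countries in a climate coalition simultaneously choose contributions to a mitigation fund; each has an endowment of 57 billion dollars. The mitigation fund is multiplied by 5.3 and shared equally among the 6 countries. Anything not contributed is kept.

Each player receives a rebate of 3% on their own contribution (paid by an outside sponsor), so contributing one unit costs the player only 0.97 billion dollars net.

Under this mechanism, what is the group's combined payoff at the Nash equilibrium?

The effective private return is (5.3/6) / 0.97 = 0.9107, which is still under 1, so the mechanism doesn't change anyone's dominant strategy: zero contribution.
At the Nash equilibrium no one contributes; group total payoff = 6 × 57 = 342.

342.00 billion dollars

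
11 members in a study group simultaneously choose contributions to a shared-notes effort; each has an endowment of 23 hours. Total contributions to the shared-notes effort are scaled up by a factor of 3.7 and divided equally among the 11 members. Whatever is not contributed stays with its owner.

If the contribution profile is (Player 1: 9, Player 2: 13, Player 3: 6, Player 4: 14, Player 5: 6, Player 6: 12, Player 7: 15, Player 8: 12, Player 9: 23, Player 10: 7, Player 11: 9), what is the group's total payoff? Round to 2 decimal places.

593.20 hours

Total contributed: 9 + 13 + 6 + 14 + 6 + 12 + 15 + 12 + 23 + 7 + 9 = 126; total kept: 11 × 23 − 126 = 127.
The shared-notes effort pays out 3.7 × 126 = 466.20 in aggregate.
Group total = 127 + 466.20 = 593.20.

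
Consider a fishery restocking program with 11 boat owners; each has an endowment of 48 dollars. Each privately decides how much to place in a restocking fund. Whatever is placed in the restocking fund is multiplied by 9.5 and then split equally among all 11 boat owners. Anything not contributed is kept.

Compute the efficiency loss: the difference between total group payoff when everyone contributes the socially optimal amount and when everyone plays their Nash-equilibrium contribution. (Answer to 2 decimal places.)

Each contributed unit returns 9.5/11 = 0.8636 to its contributor — below 1 — so contributing 0 is dominant for every player. At the Nash equilibrium everyone keeps their 48, and the group total is 11 × 48 = 528.
Each contributed unit returns 9.500 to the group as a whole (0.8636 to each of 11 players), which exceeds 1, so the social optimum is full contribution: group total = 9.500 × 528 = 5016.00.
Efficiency loss = 5016.00 − 528 = 4488.00.

4488.00 dollars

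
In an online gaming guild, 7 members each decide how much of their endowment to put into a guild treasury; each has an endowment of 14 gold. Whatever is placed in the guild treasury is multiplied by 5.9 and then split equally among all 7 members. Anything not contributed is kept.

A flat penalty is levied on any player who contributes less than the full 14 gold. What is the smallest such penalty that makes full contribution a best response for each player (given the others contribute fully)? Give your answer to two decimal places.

Given the others contribute fully, the best deviation is to contribute 0 (any partial contribution still incurs the fine and gives up units whose private return 0.8429 is below 1).
Deviating from 14 to 0 saves 14 gold but forfeits the deviator's share of the drop in the guild treasury: 5.9/7 × 14 = 11.80.
So the deviation gain is 14 − 11.80 = 2.20, and the fine must be at least 2.20 gold to wipe it out.

2.20 gold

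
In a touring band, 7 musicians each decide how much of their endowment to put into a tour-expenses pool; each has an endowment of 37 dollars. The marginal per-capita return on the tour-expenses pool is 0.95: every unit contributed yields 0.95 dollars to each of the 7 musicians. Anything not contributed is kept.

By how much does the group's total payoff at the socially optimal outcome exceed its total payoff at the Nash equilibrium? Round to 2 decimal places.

1463.35 dollars

The private return per contributed unit is 0.95 < 1, so contributing 0 is dominant for every player. At the Nash equilibrium everyone keeps their 37, and the group total is 7 × 37 = 259.
Each contributed unit returns 6.650 to the group as a whole (0.95 to each of 7 players), which exceeds 1, so the social optimum is full contribution: group total = 6.650 × 259 = 1722.35.
Efficiency loss = 1722.35 − 259 = 1463.35.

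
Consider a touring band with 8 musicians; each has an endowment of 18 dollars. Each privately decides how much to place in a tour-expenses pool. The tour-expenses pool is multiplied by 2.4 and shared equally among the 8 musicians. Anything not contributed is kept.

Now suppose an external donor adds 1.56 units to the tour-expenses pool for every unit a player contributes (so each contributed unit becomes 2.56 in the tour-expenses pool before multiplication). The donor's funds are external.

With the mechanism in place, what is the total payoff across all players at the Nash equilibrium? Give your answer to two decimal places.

144.00 dollars

Even with the mechanism, each unit contributed returns only 2.4 × 2.56 / 8 = 0.7680 per unit of net cost, so contributing nothing is still dominant.
Everyone keeps their endowment and the group total is 8 × 18 = 144.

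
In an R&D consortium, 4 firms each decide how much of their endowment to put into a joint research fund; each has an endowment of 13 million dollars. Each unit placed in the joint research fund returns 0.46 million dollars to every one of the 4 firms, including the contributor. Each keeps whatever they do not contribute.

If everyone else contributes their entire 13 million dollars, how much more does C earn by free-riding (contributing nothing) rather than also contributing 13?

Switching from a contribution of 13 to 0 lets C keep an extra 13 million dollars, but lowers the joint research fund by 13, which costs C their own share of that drop: 0.46 × 13 = 5.98.
Net gain = 13 − 5.98 = 7.02. The private return per contributed unit (0.46) is below 1, so free-riding is indeed the best response regardless of what the others do.

7.02 million dollars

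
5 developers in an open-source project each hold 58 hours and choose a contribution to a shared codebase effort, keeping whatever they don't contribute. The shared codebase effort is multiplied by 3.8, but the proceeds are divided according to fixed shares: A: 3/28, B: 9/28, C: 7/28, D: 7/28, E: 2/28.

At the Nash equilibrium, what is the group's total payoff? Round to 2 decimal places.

A player with share s gets back 3.8·s per unit contributed, so full contribution is dominant for anyone with s > 1/3.8 = 0.2632 and zero contribution is dominant for anyone below.
The only share above 0.2632 is B's 9/28, contributing 58; the remaining 4 contribute 0. Total contributed: 58.
The shared codebase effort pays out 3.8 × 58 = 220.40 in total (split across the unequal shares, but the aggregate is all that matters for the group sum).
The 4 free-riders keep 58 each, adding 232. Group total = 232 + 220.40 = 452.40.

452.40 hours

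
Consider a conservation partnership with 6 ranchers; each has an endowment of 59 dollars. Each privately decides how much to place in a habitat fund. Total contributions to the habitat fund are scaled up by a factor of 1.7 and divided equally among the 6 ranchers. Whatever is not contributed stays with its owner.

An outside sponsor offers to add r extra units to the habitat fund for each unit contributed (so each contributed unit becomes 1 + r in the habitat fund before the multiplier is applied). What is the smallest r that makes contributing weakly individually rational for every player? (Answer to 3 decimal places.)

With matching at rate r, one contributed unit becomes (1 + r) in the habitat fund and returns 1.7 × (1 + r) / 6 to the contributor.
Setting this equal to 1: 1 + r = 6/1.7 = 3.5294.
So the minimum matching rate is r = 3.5294 − 1 = 2.529.

2.529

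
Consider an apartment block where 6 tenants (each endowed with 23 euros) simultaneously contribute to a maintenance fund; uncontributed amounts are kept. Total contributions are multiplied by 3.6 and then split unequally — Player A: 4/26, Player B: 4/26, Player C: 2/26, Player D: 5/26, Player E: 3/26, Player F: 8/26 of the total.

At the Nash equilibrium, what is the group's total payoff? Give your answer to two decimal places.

197.80 euros

Player j's private return per contributed unit is 3.6 × (j's share). Contributing is weakly dominant for j when that share is at least 1/3.6 = 0.2778, and contributing 0 is dominant otherwise.
Player F alone (share 8/26) is above the threshold, contributing 23; the remaining 5 contribute 0. Total contributed: 23.
The maintenance fund pays out 3.6 × 23 = 82.80 in total (split across the unequal shares, but the aggregate is all that matters for the group sum).
The 5 free-riders keep 23 each, adding 115. Group total = 115 + 82.80 = 197.80.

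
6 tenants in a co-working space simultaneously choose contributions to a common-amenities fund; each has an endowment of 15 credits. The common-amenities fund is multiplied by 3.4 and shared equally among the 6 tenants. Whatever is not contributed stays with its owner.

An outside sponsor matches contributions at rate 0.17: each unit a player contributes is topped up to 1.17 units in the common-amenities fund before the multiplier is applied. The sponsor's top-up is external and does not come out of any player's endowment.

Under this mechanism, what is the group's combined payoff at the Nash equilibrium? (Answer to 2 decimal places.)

The effective private return is 3.4 × 1.17 / 6 = 0.6630, which is still under 1, so the mechanism doesn't change anyone's dominant strategy: zero contribution.
At the Nash equilibrium no one contributes; group total payoff = 6 × 15 = 90.

90.00 credits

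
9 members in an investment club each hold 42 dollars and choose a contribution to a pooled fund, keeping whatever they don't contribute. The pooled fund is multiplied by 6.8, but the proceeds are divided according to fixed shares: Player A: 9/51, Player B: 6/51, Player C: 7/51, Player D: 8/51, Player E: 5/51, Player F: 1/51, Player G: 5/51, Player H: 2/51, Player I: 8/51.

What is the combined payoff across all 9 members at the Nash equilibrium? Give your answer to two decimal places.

For player j, contributing a unit is worthwhile iff 6.8 × (j's share) ≥ 1, i.e. iff j's share is at least 0.1471.
The shares above 0.1471 belong to Player A, Player D and Player I, contributing 42 each; the remaining 6 contribute 0. Total contributed: 126.
The pooled fund pays out 6.8 × 126 = 856.80 in total (split across the unequal shares, but the aggregate is all that matters for the group sum).
The 6 free-riders keep 42 each, adding 252. Group total = 252 + 856.80 = 1108.80.

1108.80 dollars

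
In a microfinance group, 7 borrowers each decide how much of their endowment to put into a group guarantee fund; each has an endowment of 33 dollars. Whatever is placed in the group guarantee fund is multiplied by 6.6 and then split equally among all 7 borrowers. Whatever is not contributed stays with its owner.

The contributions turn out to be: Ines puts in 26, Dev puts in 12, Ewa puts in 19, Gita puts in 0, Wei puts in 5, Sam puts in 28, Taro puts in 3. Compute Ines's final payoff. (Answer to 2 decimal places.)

Total contributed: 26 + 12 + 19 + 0 + 5 + 28 + 3 = 93.
Each receives 6.6 × 93 / 7 = 87.69 from the group guarantee fund.
Ines keeps 33 − 26 = 7, so Ines's payoff is 7 + 87.69 = 94.69.

94.69 dollars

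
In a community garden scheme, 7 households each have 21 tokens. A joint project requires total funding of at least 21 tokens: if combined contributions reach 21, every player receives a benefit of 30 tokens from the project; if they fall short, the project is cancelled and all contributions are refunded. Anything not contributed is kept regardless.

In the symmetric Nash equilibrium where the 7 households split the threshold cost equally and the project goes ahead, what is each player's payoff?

48 tokens

Equal share of the threshold: 21/7 = 3.
At this profile no one gains by cutting their contribution: any cut drops the total below 21, the project is cancelled, contributions are refunded, and the deviator ends with 21, which is less than 21 − 3 + 30 = 48. Contributing more than 3 just wastes the excess. So contributing exactly 3 is a best response.
Each player's payoff: 21 − 3 + 30 = 48.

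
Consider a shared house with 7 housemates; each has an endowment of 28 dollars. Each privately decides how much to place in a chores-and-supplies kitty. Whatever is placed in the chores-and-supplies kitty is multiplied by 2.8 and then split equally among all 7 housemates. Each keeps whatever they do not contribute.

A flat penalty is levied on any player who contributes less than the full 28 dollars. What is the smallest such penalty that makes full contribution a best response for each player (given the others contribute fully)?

Given the others contribute fully, the best deviation is to contribute 0 (any partial contribution still incurs the fine and gives up units whose private return 0.4000 is below 1).
Deviating from 28 to 0 saves 28 dollars but forfeits the deviator's share of the drop in the chores-and-supplies kitty: 2.8/7 × 28 = 11.20.
So the deviation gain is 28 − 11.20 = 16.80, and the fine must be at least 16.80 dollars to wipe it out.

16.80 dollars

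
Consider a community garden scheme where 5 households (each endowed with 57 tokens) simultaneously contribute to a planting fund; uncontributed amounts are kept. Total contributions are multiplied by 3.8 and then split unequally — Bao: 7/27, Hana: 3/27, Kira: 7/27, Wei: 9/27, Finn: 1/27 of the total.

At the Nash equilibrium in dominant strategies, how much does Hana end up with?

81.07 tokens

A player with share s gets back 3.8·s per unit contributed, so full contribution is dominant for anyone with s > 1/3.8 = 0.2632 and zero contribution is dominant for anyone below.
Only Wei (9/27) clears that bar, contributing 57; the remaining 4 contribute 0. Total contributed: 57.
Hana keeps 57 and receives 3.8 × 57 × 3/27 = 24.07 from the planting fund, for a payoff of 81.07.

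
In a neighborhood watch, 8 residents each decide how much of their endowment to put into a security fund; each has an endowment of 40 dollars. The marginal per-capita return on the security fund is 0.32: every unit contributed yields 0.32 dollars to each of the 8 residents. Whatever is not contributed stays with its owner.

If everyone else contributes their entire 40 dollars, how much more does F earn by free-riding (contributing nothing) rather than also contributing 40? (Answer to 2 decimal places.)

27.20 dollars

Switching from a contribution of 40 to 0 lets F keep an extra 40 dollars, but lowers the security fund by 40, which costs F their own share of that drop: 0.32 × 40 = 12.80.
Net gain = 40 − 12.80 = 27.20. The private return per contributed unit (0.32) is below 1, so free-riding is indeed the best response regardless of what the others do.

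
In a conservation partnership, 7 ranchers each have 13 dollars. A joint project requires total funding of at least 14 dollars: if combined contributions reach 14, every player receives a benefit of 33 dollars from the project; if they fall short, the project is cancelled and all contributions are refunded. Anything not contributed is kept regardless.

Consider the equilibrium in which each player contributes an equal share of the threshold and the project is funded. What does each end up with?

Equal share of the threshold: 14/7 = 2.
At this profile no one gains by cutting their contribution: any cut drops the total below 14, the project is cancelled, contributions are refunded, and the deviator ends with 13, which is less than 13 − 2 + 33 = 44. Contributing more than 2 just wastes the excess. So contributing exactly 2 is a best response.
Each player's payoff: 13 − 2 + 33 = 44.

44 dollars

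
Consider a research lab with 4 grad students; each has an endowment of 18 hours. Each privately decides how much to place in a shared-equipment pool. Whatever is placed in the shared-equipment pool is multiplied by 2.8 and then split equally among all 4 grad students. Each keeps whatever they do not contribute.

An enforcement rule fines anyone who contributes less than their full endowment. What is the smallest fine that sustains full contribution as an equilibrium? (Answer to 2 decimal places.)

5.40 hours

Given the others contribute fully, the best deviation is to contribute 0 (any partial contribution still incurs the fine and gives up units whose private return 0.7000 is below 1).
Deviating from 18 to 0 saves 18 hours but forfeits the deviator's share of the drop in the shared-equipment pool: 2.8/4 × 18 = 12.60.
So the deviation gain is 18 − 12.60 = 5.40, and the fine must be at least 5.40 hours to wipe it out.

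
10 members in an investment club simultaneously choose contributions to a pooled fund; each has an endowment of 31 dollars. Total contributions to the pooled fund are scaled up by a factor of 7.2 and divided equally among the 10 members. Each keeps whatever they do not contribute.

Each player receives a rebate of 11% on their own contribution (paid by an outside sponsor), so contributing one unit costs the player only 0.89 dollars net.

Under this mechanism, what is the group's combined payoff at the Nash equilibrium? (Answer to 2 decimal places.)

Even with the mechanism, each unit contributed returns only (7.2/10) / 0.89 = 0.8090 per unit of net cost, so contributing nothing is still dominant.
Everyone keeps their endowment and the group total is 10 × 31 = 310.

310.00 dollars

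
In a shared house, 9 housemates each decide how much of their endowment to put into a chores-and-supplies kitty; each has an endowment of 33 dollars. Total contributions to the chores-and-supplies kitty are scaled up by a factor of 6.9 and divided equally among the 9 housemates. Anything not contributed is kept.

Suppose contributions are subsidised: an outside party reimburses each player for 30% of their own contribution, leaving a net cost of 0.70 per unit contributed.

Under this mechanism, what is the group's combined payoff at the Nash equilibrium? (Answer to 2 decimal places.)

With the mechanism, a contributed unit returns (6.9/9) / 0.70 = 1.0952 per unit of net cost to the contributor — now above 1 — so contributing fully is weakly dominant for every player.
So the Nash equilibrium is full contribution by all 9; the group earns 9 × (33 × 0.30 + 6.9 × 33) = 2138.40.

2138.40 dollars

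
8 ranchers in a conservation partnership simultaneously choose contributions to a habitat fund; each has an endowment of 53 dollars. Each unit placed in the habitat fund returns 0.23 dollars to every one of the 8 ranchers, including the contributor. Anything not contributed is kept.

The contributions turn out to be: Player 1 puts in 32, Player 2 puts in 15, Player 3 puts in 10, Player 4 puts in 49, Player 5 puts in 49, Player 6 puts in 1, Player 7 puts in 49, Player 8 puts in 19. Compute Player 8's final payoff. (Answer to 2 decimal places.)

Total contributed: 32 + 15 + 10 + 49 + 49 + 1 + 49 + 19 = 224.
Each receives 0.23 × 224 = 51.52 from the habitat fund.
Player 8 keeps 53 − 19 = 34, so Player 8's payoff is 34 + 51.52 = 85.52.

85.52 dollars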